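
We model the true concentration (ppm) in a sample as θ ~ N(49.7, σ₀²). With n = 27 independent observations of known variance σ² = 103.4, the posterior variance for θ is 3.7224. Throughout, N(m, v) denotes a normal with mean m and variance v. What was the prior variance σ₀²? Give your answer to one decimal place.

For the Normal–Normal model with known σ², precisions add: τ_n = τ₀ + n/σ².
So 1/σ₀² = 1/3.7224 − 27/103.4 = 0.268644 − 0.261122 = 0.007522.
Hence σ₀² = 1/0.007522 ≈ 132.9.

σ₀² = 132.9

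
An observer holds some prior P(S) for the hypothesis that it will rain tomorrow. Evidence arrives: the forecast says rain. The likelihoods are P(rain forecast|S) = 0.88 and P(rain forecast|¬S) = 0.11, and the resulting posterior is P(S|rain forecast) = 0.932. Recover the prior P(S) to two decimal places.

P(S) = 0.63

Bayes' rule in odds form gives O(S|E) = O(S)·[P(E|S)/P(E|¬S)], hence O(S) = O(S|E)/LR.
Posterior odds = 0.932/(1−0.932) = 13.7059. LR = 0.88/0.11 = 8.0000.
Prior odds = 13.7059/8.0000 = 1.7132, so P(S) = 1.7132/(1+1.7132) ≈ 0.63.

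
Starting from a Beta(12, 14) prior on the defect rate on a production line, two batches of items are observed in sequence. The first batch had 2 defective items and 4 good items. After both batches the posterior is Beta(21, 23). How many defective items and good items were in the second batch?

7 defective items and 5 good items

Sequential conjugate updates are equivalent to a single update on the pooled data, so total successes = posterior α − prior α and total failures = posterior β − prior β.
Total across both batches: 21−12=9 defective items, 23−14=9 good items.
Subtract the first batch: 9−2=7 defective items and 9−4=5 good items.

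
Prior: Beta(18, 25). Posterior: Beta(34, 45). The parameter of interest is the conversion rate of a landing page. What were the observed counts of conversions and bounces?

Beta is conjugate to the binomial likelihood: posterior = Beta(a+s, b+f).
So s = 34 − 18 = 16 and f = 45 − 25 = 20.

16 conversions and 20 bounces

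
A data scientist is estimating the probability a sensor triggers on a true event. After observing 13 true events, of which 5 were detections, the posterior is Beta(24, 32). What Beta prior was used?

Beta(19, 24)

Under Beta–binomial conjugacy the posterior parameters are (α+s, β+f).
So α = 24 − 5 = 19 and β = 32 − 8 = 24.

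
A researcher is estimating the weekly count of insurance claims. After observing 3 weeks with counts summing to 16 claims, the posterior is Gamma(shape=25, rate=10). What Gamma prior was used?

A Gamma(α, β) prior (rate parametrization) on a Poisson rate with n observations summing to S gives posterior Gamma(α+S, β+n).
So α = 25 − 16 = 9 and β = 10 − 3 = 7.

Gamma(shape=9, rate=7)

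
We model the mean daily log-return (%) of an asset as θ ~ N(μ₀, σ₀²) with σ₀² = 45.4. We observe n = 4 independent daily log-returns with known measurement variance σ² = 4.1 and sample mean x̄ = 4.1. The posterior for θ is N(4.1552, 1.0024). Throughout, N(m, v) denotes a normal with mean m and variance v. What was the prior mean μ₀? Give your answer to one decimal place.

With known observation variance, the Normal–Normal posterior has precision τ_n = τ₀ + n/σ² and mean μ_n = (τ₀μ₀ + (n/σ²)x̄)/τ_n.
Here τ₀ = 1/45.4 = 0.022026 and τ_data = 4/4.1 = 0.975610, so τ_n = 0.997636.
Rearranging for μ₀: μ₀ = (μ_n·τ_n − τ_data·x̄)/τ₀ = (4.1552·0.997636 − 0.975610·4.1) / 0.022026 = 0.145376/0.022026 ≈ 6.6.

μ₀ = 6.6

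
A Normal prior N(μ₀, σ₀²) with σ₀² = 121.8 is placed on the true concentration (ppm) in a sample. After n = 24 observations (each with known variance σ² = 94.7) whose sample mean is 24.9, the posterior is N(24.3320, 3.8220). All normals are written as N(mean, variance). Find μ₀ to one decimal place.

With known observation variance, the Normal–Normal posterior has precision τ_n = τ₀ + n/σ² and mean μ_n = (τ₀μ₀ + (n/σ²)x̄)/τ_n.
Here τ₀ = 1/121.8 = 0.008210 and τ_data = 24/94.7 = 0.253432, so τ_n = 0.261642.
Rearranging for μ₀: μ₀ = (μ_n·τ_n − τ_data·x̄)/τ₀ = (24.3320·0.261642 − 0.253432·24.9) / 0.008210 = 0.055816/0.008210 ≈ 6.8.

μ₀ = 6.8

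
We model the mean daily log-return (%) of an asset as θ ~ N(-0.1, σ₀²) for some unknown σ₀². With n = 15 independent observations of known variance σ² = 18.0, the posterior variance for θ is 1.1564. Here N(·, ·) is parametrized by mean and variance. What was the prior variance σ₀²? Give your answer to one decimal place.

Posterior precision equals prior precision plus data precision: 1/σ_n² = 1/σ₀² + n/σ².
So 1/σ₀² = 1/1.1564 − 15/18.0 = 0.864753 − 0.833333 = 0.031420.
Hence σ₀² = 1/0.031420 ≈ 31.8.

σ₀² = 31.8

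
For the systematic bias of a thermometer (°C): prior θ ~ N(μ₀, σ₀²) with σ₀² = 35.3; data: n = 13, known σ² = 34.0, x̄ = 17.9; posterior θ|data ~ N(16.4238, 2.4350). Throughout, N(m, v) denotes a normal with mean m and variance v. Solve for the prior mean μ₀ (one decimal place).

The posterior mean is a precision-weighted average: μ_n = (τ₀μ₀ + τ_data·x̄)/(τ₀+τ_data), with τ₀=1/σ₀² and τ_data=n/σ².
Here τ₀ = 1/35.3 = 0.028329 and τ_data = 13/34.0 = 0.382353, so τ_n = 0.410682.
Rearranging for μ₀: μ₀ = (μ_n·τ_n − τ_data·x̄)/τ₀ = (16.4238·0.410682 − 0.382353·17.9) / 0.028329 = -0.099160/0.028329 ≈ -3.5.

μ₀ = -3.5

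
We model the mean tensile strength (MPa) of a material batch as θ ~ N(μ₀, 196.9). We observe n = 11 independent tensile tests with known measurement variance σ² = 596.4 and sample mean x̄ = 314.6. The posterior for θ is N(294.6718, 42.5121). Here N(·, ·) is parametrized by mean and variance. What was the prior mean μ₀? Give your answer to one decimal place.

With known observation variance, the Normal–Normal posterior has precision τ_n = τ₀ + n/σ² and mean μ_n = (τ₀μ₀ + (n/σ²)x̄)/τ_n.
Here τ₀ = 1/196.9 = 0.005079 and τ_data = 11/596.4 = 0.018444, so τ_n = 0.023523.
Rearranging for μ₀: μ₀ = (μ_n·τ_n − τ_data·x̄)/τ₀ = (294.6718·0.023523 − 0.018444·314.6) / 0.005079 = 1.129082/0.005079 ≈ 222.3.

μ₀ = 222.3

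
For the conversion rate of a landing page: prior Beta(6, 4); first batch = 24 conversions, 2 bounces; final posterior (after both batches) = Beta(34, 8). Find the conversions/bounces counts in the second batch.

4 conversions and 2 bounces

Because Beta–binomial updating is additive in the counts, the combined data contributed (α_post−α_prior, β_post−β_prior) successes and failures.
Total across both batches: 34−6=28 conversions, 8−4=4 bounces.
Subtract the first batch: 28−24=4 conversions and 4−2=2 bounces.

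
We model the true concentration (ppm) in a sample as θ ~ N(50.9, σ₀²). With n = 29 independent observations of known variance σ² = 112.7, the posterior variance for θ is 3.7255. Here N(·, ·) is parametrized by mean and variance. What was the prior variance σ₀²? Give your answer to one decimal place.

Posterior precision equals prior precision plus data precision: 1/σ_n² = 1/σ₀² + n/σ².
So 1/σ₀² = 1/3.7255 − 29/112.7 = 0.268420 − 0.257320 = 0.011100.
Hence σ₀² = 1/0.011100 ≈ 90.1.

σ₀² = 90.1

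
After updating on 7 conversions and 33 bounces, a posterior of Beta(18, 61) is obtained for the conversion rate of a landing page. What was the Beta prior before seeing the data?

Beta(11, 28)

A Beta(a, b) prior with s successes and f failures in binomial data gives a Beta(a+s, b+f) posterior.
Subtract the data counts: 18−7=11, 61−33=28.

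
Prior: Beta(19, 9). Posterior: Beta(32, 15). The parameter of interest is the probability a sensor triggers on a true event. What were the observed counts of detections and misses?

13 detections and 6 misses

Beta is conjugate to the binomial likelihood: posterior = Beta(a+s, b+f).
So s = 32 − 19 = 13 and f = 15 − 9 = 6.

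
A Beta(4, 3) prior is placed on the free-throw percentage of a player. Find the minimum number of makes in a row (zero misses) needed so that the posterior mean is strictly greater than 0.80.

After k makes and 0 misses the posterior is Beta(4+k, 3), with mean (4+k)/(4+3+k).
Set (4+k)/(7+k) > 0.80 and solve: k > (0.80·7 − 4)/(1 − 0.80) = 8.000.
The smallest integer exceeding 8.000 is 9, and checking k=9: (13)/(16) = 0.8125 > 0.80.

k = 9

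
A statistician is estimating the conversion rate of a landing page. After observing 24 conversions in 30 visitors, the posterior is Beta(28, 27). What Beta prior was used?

Beta(4, 21)

Under Beta–binomial conjugacy the posterior parameters are (a+s, b+f).
Subtract the data counts: 28−24=4, 27−6=21.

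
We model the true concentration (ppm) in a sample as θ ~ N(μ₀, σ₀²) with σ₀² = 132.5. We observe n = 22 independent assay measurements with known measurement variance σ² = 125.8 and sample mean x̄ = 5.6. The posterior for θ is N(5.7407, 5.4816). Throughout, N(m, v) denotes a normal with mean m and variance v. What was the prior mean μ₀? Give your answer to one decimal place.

With known observation variance, the Normal–Normal posterior has precision τ_n = τ₀ + n/σ² and mean μ_n = (τ₀μ₀ + (n/σ²)x̄)/τ_n.
Here τ₀ = 1/132.5 = 0.007547 and τ_data = 22/125.8 = 0.174881, so τ_n = 0.182428.
Rearranging for μ₀: μ₀ = (μ_n·τ_n − τ_data·x̄)/τ₀ = (5.7407·0.182428 − 0.174881·5.6) / 0.007547 = 0.067931/0.007547 ≈ 9.0.

μ₀ = 9.0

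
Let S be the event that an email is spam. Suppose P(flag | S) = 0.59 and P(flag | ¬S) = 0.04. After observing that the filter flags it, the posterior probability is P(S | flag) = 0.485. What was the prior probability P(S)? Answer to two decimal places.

In odds form, posterior odds = prior odds × likelihood ratio, so prior odds = posterior odds ÷ LR.
Posterior odds = 0.485/(1−0.485) = 0.9417. LR = 0.59/0.04 = 14.7500.
Prior odds = 0.9417/14.7500 = 0.0638, so P(S) = 0.0638/(1+0.0638) ≈ 0.06.

P(S) = 0.06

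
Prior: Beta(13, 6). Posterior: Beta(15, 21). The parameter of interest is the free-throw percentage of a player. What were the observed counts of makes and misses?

2 makes and 15 misses

Under Beta–binomial conjugacy the posterior parameters are (α+s, β+f).
So s = 15 − 13 = 2 and f = 21 − 6 = 15.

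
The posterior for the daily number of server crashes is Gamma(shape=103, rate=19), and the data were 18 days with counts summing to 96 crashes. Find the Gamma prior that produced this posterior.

Gamma(shape=7, rate=1)

A Gamma(α, β) prior (rate parametrization) on a Poisson rate with n observations summing to S gives posterior Gamma(α+S, β+n).
So α = 103 − 96 = 7 and β = 19 − 18 = 1.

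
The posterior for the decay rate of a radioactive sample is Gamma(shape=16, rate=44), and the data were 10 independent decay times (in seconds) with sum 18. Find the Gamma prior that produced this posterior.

Gamma(shape=6, rate=26)

For an exponential likelihood with a Gamma(α, β) prior on the rate, n observations with total T give posterior Gamma(α+n, β+T).
So α = 16 − 10 = 6 and β = 44 − 18 = 26.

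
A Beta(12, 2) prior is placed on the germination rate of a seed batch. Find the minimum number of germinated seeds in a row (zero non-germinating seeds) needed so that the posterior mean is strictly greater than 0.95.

After k germinated seeds and 0 non-germinating seeds the posterior is Beta(12+k, 2), with mean (12+k)/(12+2+k).
Set (12+k)/(14+k) > 0.95 and solve: k > (0.95·14 − 12)/(1 − 0.95) = 26.000.
The smallest integer exceeding 26.000 is 27.

k = 27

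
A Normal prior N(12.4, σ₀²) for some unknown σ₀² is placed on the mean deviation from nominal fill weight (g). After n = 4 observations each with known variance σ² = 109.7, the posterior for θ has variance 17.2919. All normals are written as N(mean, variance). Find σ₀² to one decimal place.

σ₀² = 46.8

Posterior precision equals prior precision plus data precision: 1/σ_n² = 1/σ₀² + n/σ².
So 1/σ₀² = 1/17.2919 − 4/109.7 = 0.057831 − 0.036463 = 0.021368.
Hence σ₀² = 1/0.021368 ≈ 46.8.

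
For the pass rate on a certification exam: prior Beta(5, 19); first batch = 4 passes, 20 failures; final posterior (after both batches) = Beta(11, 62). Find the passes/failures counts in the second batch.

Because Beta–binomial updating is additive in the counts, the combined data contributed (α_post−α_prior, β_post−β_prior) successes and failures.
Total across both batches: 11−5=6 passes, 62−19=43 failures.
Subtract the first batch: 6−4=2 passes and 43−20=23 failures.

2 passes and 23 failures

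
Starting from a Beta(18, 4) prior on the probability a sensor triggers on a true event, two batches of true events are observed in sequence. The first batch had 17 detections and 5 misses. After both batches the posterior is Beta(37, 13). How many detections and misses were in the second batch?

2 detections and 4 misses

Because Beta–binomial updating is additive in the counts, the combined data contributed (α_post−α_prior, β_post−β_prior) successes and failures.
Total across both batches: 37−18=19 detections, 13−4=9 misses.
Subtract the first batch: 19−17=2 detections and 9−5=4 misses.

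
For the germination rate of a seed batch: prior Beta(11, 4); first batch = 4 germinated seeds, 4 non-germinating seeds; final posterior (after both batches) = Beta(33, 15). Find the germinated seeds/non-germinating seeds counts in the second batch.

Because Beta–binomial updating is additive in the counts, the combined data contributed (α_post−α_prior, β_post−β_prior) successes and failures.
Total across both batches: 33−11=22 germinated seeds, 15−4=11 non-germinating seeds.
Subtract the first batch: 22−4=18 germinated seeds and 11−4=7 non-germinating seeds.

18 germinated seeds and 7 non-germinating seeds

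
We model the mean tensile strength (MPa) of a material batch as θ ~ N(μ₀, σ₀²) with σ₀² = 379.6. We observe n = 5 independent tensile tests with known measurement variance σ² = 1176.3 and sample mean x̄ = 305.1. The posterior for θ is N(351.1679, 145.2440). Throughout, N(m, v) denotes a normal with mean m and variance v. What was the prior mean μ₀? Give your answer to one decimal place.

With known observation variance, the Normal–Normal posterior has precision τ_n = τ₀ + n/σ² and mean μ_n = (τ₀μ₀ + (n/σ²)x̄)/τ_n.
Here τ₀ = 1/379.6 = 0.002634 and τ_data = 5/1176.3 = 0.004251, so τ_n = 0.006885.
Rearranging for μ₀: μ₀ = (μ_n·τ_n − τ_data·x̄)/τ₀ = (351.1679·0.006885 − 0.004251·305.1) / 0.002634 = 1.120811/0.002634 ≈ 425.5.

μ₀ = 425.5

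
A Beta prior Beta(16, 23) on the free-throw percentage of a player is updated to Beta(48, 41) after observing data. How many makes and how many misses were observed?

32 makes and 18 misses

Under Beta–binomial conjugacy the posterior parameters are (α+s, β+f).
Match parameters: s=48−16=32, f=41−23=18.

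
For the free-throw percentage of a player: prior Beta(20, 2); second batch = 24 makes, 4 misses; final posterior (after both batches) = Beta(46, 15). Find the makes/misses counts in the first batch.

2 makes and 9 misses

Because Beta–binomial updating is additive in the counts, the combined data contributed (α_post−α_prior, β_post−β_prior) successes and failures.
Total across both batches: 46−20=26 makes, 15−2=13 misses.
Subtract the second batch: 26−24=2 makes and 13−4=9 misses.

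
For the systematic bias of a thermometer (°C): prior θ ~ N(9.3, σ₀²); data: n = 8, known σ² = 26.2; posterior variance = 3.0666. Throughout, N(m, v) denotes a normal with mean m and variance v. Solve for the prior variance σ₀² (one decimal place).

Posterior precision equals prior precision plus data precision: 1/σ_n² = 1/σ₀² + n/σ².
So 1/σ₀² = 1/3.0666 − 8/26.2 = 0.326094 − 0.305344 = 0.020750.
Hence σ₀² = 1/0.020750 ≈ 48.2.

σ₀² = 48.2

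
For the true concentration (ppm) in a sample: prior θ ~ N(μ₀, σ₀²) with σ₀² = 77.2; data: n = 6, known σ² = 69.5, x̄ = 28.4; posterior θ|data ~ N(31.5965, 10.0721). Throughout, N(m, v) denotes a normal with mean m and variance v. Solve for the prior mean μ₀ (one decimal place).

With known observation variance, the Normal–Normal posterior has precision τ_n = τ₀ + n/σ² and mean μ_n = (τ₀μ₀ + (n/σ²)x̄)/τ_n.
Here τ₀ = 1/77.2 = 0.012953 and τ_data = 6/69.5 = 0.086331, so τ_n = 0.099284.
Rearranging for μ₀: μ₀ = (μ_n·τ_n − τ_data·x̄)/τ₀ = (31.5965·0.099284 − 0.086331·28.4) / 0.012953 = 0.685227/0.012953 ≈ 52.9.

μ₀ = 52.9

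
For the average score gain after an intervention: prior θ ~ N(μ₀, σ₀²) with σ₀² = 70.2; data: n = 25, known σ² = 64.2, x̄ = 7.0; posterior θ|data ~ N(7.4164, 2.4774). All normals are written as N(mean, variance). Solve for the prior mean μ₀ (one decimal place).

μ₀ = 18.8

With known observation variance, the Normal–Normal posterior has precision τ_n = τ₀ + n/σ² and mean μ_n = (τ₀μ₀ + (n/σ²)x̄)/τ_n.
Here τ₀ = 1/70.2 = 0.014245 and τ_data = 25/64.2 = 0.389408, so τ_n = 0.403653.
Rearranging for μ₀: μ₀ = (μ_n·τ_n − τ_data·x̄)/τ₀ = (7.4164·0.403653 − 0.389408·7.0) / 0.014245 = 0.267796/0.014245 ≈ 18.8.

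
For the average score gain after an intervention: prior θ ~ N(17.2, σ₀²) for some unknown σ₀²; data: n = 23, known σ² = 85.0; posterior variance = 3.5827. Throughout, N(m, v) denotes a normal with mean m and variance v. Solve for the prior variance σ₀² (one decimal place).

Posterior precision equals prior precision plus data precision: 1/σ_n² = 1/σ₀² + n/σ².
So 1/σ₀² = 1/3.5827 − 23/85.0 = 0.279119 − 0.270588 = 0.008531.
Hence σ₀² = 1/0.008531 ≈ 117.2.

σ₀² = 117.2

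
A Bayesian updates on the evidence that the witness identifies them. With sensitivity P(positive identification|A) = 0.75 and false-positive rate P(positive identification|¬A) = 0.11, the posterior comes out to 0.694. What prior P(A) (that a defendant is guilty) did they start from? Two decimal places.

P(A) = 0.25

Bayes' rule in odds form gives O(A|E) = O(A)·[P(E|A)/P(E|¬A)], hence O(A) = O(A|E)/LR.
Posterior odds = 0.694/(1−0.694) = 2.2680. LR = 0.75/0.11 = 6.8182.
Prior odds = 2.2680/6.8182 = 0.3326, so P(A) = 0.3326/(1+0.3326) ≈ 0.25.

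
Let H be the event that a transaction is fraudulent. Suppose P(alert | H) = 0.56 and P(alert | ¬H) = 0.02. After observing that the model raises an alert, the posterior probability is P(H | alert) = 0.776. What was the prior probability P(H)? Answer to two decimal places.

P(H) = 0.11

In odds form, posterior odds = prior odds × likelihood ratio, so prior odds = posterior odds ÷ LR.
Posterior odds = 0.776/(1−0.776) = 3.4643. LR = 0.56/0.02 = 28.0000.
Prior odds = 3.4643/28.0000 = 0.1237, so P(H) = 0.1237/(1+0.1237) ≈ 0.11.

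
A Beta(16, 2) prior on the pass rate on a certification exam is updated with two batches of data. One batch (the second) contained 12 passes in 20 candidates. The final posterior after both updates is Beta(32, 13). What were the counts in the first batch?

4 passes and 3 failures

Because Beta–binomial updating is additive in the counts, the combined data contributed (α_post−α_prior, β_post−β_prior) successes and failures.
Total across both batches: 32−16=16 passes, 13−2=11 failures.
Subtract the second batch: 16−12=4 passes and 11−8=3 failures.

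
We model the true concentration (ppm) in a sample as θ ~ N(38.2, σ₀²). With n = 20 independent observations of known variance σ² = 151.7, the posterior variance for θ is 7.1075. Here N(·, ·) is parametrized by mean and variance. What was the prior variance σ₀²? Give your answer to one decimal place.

For the Normal–Normal model with known σ², precisions add: τ_n = τ₀ + n/σ².
So 1/σ₀² = 1/7.1075 − 20/151.7 = 0.140696 − 0.131839 = 0.008857.
Hence σ₀² = 1/0.008857 ≈ 112.9.

σ₀² = 112.9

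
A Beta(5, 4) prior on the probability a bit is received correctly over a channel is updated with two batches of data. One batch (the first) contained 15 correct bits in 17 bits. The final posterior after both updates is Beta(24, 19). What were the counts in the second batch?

4 correct bits and 13 errors

Sequential conjugate updates are equivalent to a single update on the pooled data, so total successes = posterior α − prior α and total failures = posterior β − prior β.
Total across both batches: 24−5=19 correct bits, 19−4=15 errors.
Subtract the first batch: 19−15=4 correct bits and 15−2=13 errors.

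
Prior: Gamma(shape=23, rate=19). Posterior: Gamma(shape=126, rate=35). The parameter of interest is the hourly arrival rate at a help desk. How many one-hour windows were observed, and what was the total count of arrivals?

n = 16 one-hour windows with total 103 arrivals

A Gamma(α, β) prior (rate parametrization) on a Poisson rate with n observations summing to S gives posterior Gamma(α+S, β+n).
Matching: Σxᵢ = 126 − 23 = 103 and n = 35 − 19 = 16.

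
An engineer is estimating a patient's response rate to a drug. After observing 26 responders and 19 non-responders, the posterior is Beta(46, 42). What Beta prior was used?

Under Beta–binomial conjugacy the posterior parameters are (α+s, β+f).
So α = 46 − 26 = 20 and β = 42 − 19 = 23.

Beta(20, 23)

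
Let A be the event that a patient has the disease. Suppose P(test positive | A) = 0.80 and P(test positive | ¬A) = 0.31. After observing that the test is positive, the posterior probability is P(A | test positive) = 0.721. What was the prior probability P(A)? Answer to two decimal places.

In odds form, posterior odds = prior odds × likelihood ratio, so prior odds = posterior odds ÷ LR.
Posterior odds = 0.721/(1−0.721) = 2.5842. LR = 0.80/0.31 = 2.5806.
Prior odds = 2.5842/2.5806 = 1.0014, so P(A) = 1.0014/(1+1.0014) ≈ 0.50.

P(A) = 0.50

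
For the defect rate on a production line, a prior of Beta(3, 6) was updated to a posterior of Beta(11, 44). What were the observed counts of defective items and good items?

8 defective items and 38 good items

Under Beta–binomial conjugacy the posterior parameters are (a+s, b+f).
So s = 11 − 3 = 8 and f = 44 − 6 = 38.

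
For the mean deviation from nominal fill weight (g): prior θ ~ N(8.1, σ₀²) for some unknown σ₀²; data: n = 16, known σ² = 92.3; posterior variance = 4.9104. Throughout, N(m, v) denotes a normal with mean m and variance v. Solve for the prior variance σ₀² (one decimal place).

Posterior precision equals prior precision plus data precision: 1/σ_n² = 1/σ₀² + n/σ².
So 1/σ₀² = 1/4.9104 − 16/92.3 = 0.203649 − 0.173348 = 0.030301.
Hence σ₀² = 1/0.030301 ≈ 33.0.

σ₀² = 33.0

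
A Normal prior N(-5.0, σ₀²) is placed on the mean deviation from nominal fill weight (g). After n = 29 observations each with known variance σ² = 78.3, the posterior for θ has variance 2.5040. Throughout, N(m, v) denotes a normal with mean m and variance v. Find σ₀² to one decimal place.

Posterior precision equals prior precision plus data precision: 1/σ_n² = 1/σ₀² + n/σ².
So 1/σ₀² = 1/2.5040 − 29/78.3 = 0.399361 − 0.370370 = 0.028991.
Hence σ₀² = 1/0.028991 ≈ 34.5.

σ₀² = 34.5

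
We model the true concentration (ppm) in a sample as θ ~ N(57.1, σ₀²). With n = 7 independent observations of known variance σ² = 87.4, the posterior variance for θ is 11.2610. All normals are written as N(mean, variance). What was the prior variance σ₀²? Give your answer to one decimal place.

σ₀² = 114.8

Posterior precision equals prior precision plus data precision: 1/σ_n² = 1/σ₀² + n/σ².
So 1/σ₀² = 1/11.2610 − 7/87.4 = 0.088802 − 0.080092 = 0.008710.
Hence σ₀² = 1/0.008710 ≈ 114.8.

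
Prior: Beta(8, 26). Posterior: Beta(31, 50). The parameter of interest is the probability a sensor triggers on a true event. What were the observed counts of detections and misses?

A Beta(a, b) prior with s successes and f failures in binomial data gives a Beta(a+s, b+f) posterior.
Match parameters: s=31−8=23, f=50−26=24.

23 detections and 24 misses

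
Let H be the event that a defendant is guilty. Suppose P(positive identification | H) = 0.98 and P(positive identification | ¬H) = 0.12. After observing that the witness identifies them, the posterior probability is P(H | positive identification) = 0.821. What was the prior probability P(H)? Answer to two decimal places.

Bayes' rule in odds form gives O(H|E) = O(H)·[P(E|H)/P(E|¬H)], hence O(H) = O(H|E)/LR.
Posterior odds = 0.821/(1−0.821) = 4.5866. LR = 0.98/0.12 = 8.1667.
Prior odds = 4.5866/8.1667 = 0.5616, so P(H) = 0.5616/(1+0.5616) ≈ 0.36.

P(H) = 0.36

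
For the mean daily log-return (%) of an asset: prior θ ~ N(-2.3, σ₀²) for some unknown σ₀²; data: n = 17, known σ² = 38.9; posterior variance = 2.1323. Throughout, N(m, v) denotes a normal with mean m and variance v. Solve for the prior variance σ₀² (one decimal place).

For the Normal–Normal model with known σ², precisions add: τ_n = τ₀ + n/σ².
So 1/σ₀² = 1/2.1323 − 17/38.9 = 0.468977 − 0.437018 = 0.031959.
Hence σ₀² = 1/0.031959 ≈ 31.3.

σ₀² = 31.3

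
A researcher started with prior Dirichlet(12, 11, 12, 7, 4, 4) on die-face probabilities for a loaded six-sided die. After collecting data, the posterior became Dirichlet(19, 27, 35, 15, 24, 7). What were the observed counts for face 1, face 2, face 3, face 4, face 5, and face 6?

counts (7, 16, 23, 8, 20, 3)

For a Dirichlet(α) prior with multinomial counts c, the posterior is Dirichlet(α + c) componentwise.
Counts are posterior − prior componentwise: 19−12=7, 27−11=16, 35−12=23, 15−7=8, 24−4=20, 7−4=3.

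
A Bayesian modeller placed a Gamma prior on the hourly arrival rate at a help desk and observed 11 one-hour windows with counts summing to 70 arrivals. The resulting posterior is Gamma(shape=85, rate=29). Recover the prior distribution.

Gamma(shape=15, rate=18)

A Gamma(α, β) prior (rate parametrization) on a Poisson rate with n observations summing to S gives posterior Gamma(α+S, β+n).
So α = 85 − 70 = 15 and β = 29 − 11 = 18.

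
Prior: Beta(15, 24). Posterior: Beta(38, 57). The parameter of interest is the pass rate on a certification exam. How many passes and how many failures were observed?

A Beta(a, b) prior with s successes and f failures in binomial data gives a Beta(a+s, b+f) posterior.
So s = 38 − 15 = 23 and f = 57 − 24 = 33.

23 passes and 33 failures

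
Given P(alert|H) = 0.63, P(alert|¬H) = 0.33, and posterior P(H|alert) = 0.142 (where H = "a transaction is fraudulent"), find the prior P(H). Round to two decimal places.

Bayes' rule in odds form gives O(H|E) = O(H)·[P(E|H)/P(E|¬H)], hence O(H) = O(H|E)/LR.
Posterior odds = 0.142/(1−0.142) = 0.1655. LR = 0.63/0.33 = 1.9091.
Prior odds = 0.1655/1.9091 = 0.0867, so P(H) = 0.0867/(1+0.0867) ≈ 0.08.

P(H) = 0.08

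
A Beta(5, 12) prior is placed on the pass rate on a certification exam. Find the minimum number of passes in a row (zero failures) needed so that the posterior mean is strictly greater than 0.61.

After k passes and 0 failures the posterior is Beta(5+k, 12), with mean (5+k)/(5+12+k).
Set (5+k)/(17+k) > 0.61 and solve: k > (0.61·17 − 5)/(1 − 0.61) = 13.769.
The smallest integer exceeding 13.769 is 14, and checking k=14: (19)/(31) = 0.6129 > 0.61.

k = 14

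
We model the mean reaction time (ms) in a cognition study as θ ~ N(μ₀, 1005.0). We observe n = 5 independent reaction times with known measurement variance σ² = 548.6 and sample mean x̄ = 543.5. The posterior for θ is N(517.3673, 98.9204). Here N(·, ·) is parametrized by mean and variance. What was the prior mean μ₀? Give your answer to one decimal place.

With known observation variance, the Normal–Normal posterior has precision τ_n = τ₀ + n/σ² and mean μ_n = (τ₀μ₀ + (n/σ²)x̄)/τ_n.
Here τ₀ = 1/1005.0 = 0.000995 and τ_data = 5/548.6 = 0.009114, so τ_n = 0.010109.
Rearranging for μ₀: μ₀ = (μ_n·τ_n − τ_data·x̄)/τ₀ = (517.3673·0.010109 − 0.009114·543.5) / 0.000995 = 0.276607/0.000995 ≈ 278.0.

μ₀ = 278.0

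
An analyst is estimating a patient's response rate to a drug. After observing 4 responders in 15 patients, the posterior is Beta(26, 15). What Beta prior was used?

Beta(22, 4)

Under Beta–binomial conjugacy the posterior parameters are (a+s, b+f).
So a = 26 − 4 = 22 and b = 15 − 11 = 4.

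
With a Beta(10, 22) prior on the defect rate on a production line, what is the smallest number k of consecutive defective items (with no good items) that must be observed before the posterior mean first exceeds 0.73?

k = 50

After k defective items and 0 good items the posterior is Beta(10+k, 22), with mean (10+k)/(10+22+k).
Set (10+k)/(32+k) > 0.73 and solve: k > (0.73·32 − 10)/(1 − 0.73) = 49.481.
The smallest integer exceeding 49.481 is 50.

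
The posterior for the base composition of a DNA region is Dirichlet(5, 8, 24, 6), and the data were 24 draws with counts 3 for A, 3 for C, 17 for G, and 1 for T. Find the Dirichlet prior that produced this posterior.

For a Dirichlet(α) prior with multinomial counts c, the posterior is Dirichlet(α + c) componentwise.
Subtract each count from the matching posterior parameter: 5−3=2, 8−3=5, 24−17=7, 6−1=5.

Dirichlet(2, 5, 7, 5)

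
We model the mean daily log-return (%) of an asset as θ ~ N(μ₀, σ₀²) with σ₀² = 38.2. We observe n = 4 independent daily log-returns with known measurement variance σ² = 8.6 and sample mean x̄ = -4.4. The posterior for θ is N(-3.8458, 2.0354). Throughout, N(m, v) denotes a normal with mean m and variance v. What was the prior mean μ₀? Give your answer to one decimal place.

With known observation variance, the Normal–Normal posterior has precision τ_n = τ₀ + n/σ² and mean μ_n = (τ₀μ₀ + (n/σ²)x̄)/τ_n.
Here τ₀ = 1/38.2 = 0.026178 and τ_data = 4/8.6 = 0.465116, so τ_n = 0.491294.
Rearranging for μ₀: μ₀ = (μ_n·τ_n − τ_data·x̄)/τ₀ = (-3.8458·0.491294 − 0.465116·-4.4) / 0.026178 = 0.157092/0.026178 ≈ 6.0.

μ₀ = 6.0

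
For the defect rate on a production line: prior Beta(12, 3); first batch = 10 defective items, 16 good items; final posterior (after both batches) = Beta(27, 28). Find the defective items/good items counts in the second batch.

5 defective items and 9 good items

Because Beta–binomial updating is additive in the counts, the combined data contributed (α_post−α_prior, β_post−β_prior) successes and failures.
Total across both batches: 27−12=15 defective items, 28−3=25 good items.
Subtract the first batch: 15−10=5 defective items and 25−16=9 good items.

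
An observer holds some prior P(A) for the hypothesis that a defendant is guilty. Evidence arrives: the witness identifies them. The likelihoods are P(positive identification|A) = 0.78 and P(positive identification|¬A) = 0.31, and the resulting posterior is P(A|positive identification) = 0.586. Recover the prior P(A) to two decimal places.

Bayes' rule in odds form gives O(A|E) = O(A)·[P(E|A)/P(E|¬A)], hence O(A) = O(A|E)/LR.
Posterior odds = 0.586/(1−0.586) = 1.4155. LR = 0.78/0.31 = 2.5161.
Prior odds = 1.4155/2.5161 = 0.5626, so P(A) = 0.5626/(1+0.5626) ≈ 0.36.

P(A) = 0.36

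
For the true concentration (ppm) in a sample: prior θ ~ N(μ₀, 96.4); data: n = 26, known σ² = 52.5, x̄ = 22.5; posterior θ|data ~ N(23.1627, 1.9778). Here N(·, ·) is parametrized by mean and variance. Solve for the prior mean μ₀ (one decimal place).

μ₀ = 54.8

The posterior mean is a precision-weighted average: μ_n = (τ₀μ₀ + τ_data·x̄)/(τ₀+τ_data), with τ₀=1/σ₀² and τ_data=n/σ².
Here τ₀ = 1/96.4 = 0.010373 and τ_data = 26/52.5 = 0.495238, so τ_n = 0.505611.
Rearranging for μ₀: μ₀ = (μ_n·τ_n − τ_data·x̄)/τ₀ = (23.1627·0.505611 − 0.495238·22.5) / 0.010373 = 0.568461/0.010373 ≈ 54.8.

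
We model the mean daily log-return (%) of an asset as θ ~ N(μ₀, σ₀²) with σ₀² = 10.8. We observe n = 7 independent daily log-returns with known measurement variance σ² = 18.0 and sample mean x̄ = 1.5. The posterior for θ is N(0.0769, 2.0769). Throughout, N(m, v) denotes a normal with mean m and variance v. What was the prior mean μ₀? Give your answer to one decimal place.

With known observation variance, the Normal–Normal posterior has precision τ_n = τ₀ + n/σ² and mean μ_n = (τ₀μ₀ + (n/σ²)x̄)/τ_n.
Here τ₀ = 1/10.8 = 0.092593 and τ_data = 7/18.0 = 0.388889, so τ_n = 0.481482.
Rearranging for μ₀: μ₀ = (μ_n·τ_n − τ_data·x̄)/τ₀ = (0.0769·0.481482 − 0.388889·1.5) / 0.092593 = -0.546308/0.092593 ≈ -5.9.

μ₀ = -5.9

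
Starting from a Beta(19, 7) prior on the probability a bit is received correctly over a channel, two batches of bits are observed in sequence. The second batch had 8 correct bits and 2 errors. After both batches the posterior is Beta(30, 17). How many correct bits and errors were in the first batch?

Sequential conjugate updates are equivalent to a single update on the pooled data, so total successes = posterior α − prior α and total failures = posterior β − prior β.
Total across both batches: 30−19=11 correct bits, 17−7=10 errors.
Subtract the second batch: 11−8=3 correct bits and 10−2=8 errors.

3 correct bits and 8 errors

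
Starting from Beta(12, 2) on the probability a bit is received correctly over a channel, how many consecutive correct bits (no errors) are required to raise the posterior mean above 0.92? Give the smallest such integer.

k = 12

After k correct bits and 0 errors the posterior is Beta(12+k, 2), with mean (12+k)/(12+2+k).
Set (12+k)/(14+k) > 0.92 and solve: k > (0.92·14 − 12)/(1 − 0.92) = 11.000.
The smallest integer exceeding 11.000 is 12.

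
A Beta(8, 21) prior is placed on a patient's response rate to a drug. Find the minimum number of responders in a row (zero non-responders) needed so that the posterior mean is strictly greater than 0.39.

After k responders and 0 non-responders the posterior is Beta(8+k, 21), with mean (8+k)/(8+21+k).
Set (8+k)/(29+k) > 0.39 and solve: k > (0.39·29 − 8)/(1 − 0.39) = 5.426.
The smallest integer exceeding 5.426 is 6, and checking k=6: (14)/(35) = 0.4000 > 0.39.

k = 6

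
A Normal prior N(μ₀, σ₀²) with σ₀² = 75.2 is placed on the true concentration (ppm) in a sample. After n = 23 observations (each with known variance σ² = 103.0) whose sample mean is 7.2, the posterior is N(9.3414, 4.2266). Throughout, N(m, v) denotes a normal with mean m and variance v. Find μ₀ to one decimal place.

μ₀ = 45.3

With known observation variance, the Normal–Normal posterior has precision τ_n = τ₀ + n/σ² and mean μ_n = (τ₀μ₀ + (n/σ²)x̄)/τ_n.
Here τ₀ = 1/75.2 = 0.013298 and τ_data = 23/103.0 = 0.223301, so τ_n = 0.236599.
Rearranging for μ₀: μ₀ = (μ_n·τ_n − τ_data·x̄)/τ₀ = (9.3414·0.236599 − 0.223301·7.2) / 0.013298 = 0.602399/0.013298 ≈ 45.3.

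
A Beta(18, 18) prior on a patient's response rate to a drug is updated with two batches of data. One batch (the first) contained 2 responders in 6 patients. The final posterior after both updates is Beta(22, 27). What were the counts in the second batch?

2 responders and 5 non-responders

Sequential conjugate updates are equivalent to a single update on the pooled data, so total successes = posterior α − prior α and total failures = posterior β − prior β.
Total across both batches: 22−18=4 responders, 27−18=9 non-responders.
Subtract the first batch: 4−2=2 responders and 9−4=5 non-responders.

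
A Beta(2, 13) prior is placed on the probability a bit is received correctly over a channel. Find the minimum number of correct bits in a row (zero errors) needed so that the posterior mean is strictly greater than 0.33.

k = 5

After k correct bits and 0 errors the posterior is Beta(2+k, 13), with mean (2+k)/(2+13+k).
Set (2+k)/(15+k) > 0.33 and solve: k > (0.33·15 − 2)/(1 − 0.33) = 4.403.
The smallest integer exceeding 4.403 is 5, and checking k=5: (7)/(20) = 0.3500 > 0.33.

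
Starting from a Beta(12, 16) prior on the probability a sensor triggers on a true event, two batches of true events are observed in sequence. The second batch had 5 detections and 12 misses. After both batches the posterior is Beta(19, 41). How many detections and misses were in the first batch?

Sequential conjugate updates are equivalent to a single update on the pooled data, so total successes = posterior α − prior α and total failures = posterior β − prior β.
Total across both batches: 19−12=7 detections, 41−16=25 misses.
Subtract the second batch: 7−5=2 detections and 25−12=13 misses.

2 detections and 13 misses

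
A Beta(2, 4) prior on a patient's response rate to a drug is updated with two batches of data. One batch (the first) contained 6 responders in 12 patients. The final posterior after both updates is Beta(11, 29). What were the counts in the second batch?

3 responders and 19 non-responders

Because Beta–binomial updating is additive in the counts, the combined data contributed (α_post−α_prior, β_post−β_prior) successes and failures.
Total across both batches: 11−2=9 responders, 29−4=25 non-responders.
Subtract the first batch: 9−6=3 responders and 25−6=19 non-responders.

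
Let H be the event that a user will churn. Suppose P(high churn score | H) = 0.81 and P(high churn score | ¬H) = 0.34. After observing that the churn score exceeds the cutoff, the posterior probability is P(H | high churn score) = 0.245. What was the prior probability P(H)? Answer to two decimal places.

Bayes' rule in odds form gives O(H|E) = O(H)·[P(E|H)/P(E|¬H)], hence O(H) = O(H|E)/LR.
Posterior odds = 0.245/(1−0.245) = 0.3245. LR = 0.81/0.34 = 2.3824.
Prior odds = 0.3245/2.3824 = 0.1362, so P(H) = 0.1362/(1+0.1362) ≈ 0.12.

P(H) = 0.12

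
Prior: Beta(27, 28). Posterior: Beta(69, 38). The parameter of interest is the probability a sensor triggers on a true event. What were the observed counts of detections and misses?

Under Beta–binomial conjugacy the posterior parameters are (a+s, b+f).
Match parameters: s=69−27=42, f=38−28=10.

42 detections and 10 misses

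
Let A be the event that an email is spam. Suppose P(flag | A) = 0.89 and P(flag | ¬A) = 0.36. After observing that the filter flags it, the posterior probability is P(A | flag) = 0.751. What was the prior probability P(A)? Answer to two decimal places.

P(A) = 0.55

Bayes' rule in odds form gives O(A|E) = O(A)·[P(E|A)/P(E|¬A)], hence O(A) = O(A|E)/LR.
Posterior odds = 0.751/(1−0.751) = 3.0161. LR = 0.89/0.36 = 2.4722.
Prior odds = 3.0161/2.4722 = 1.2200, so P(A) = 1.2200/(1+1.2200) ≈ 0.55.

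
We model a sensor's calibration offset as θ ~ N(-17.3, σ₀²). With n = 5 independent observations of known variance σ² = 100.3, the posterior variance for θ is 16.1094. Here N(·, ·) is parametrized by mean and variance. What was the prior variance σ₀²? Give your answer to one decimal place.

For the Normal–Normal model with known σ², precisions add: τ_n = τ₀ + n/σ².
So 1/σ₀² = 1/16.1094 − 5/100.3 = 0.062076 − 0.049850 = 0.012226.
Hence σ₀² = 1/0.012226 ≈ 81.8.

σ₀² = 81.8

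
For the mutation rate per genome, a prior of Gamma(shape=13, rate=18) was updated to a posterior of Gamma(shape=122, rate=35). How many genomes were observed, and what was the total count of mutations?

n = 17 genomes with total 109 mutations

Gamma–Poisson conjugacy: posterior shape = α + Σxᵢ, posterior rate = β + n.
Matching: Σxᵢ = 122 − 13 = 109 and n = 35 − 18 = 17.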